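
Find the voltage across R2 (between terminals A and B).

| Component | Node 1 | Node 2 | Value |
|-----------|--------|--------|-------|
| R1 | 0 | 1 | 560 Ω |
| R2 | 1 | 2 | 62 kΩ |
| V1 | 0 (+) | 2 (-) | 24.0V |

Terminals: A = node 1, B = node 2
R1 and R2 are in series across V1 (node 0 → node 1 → node 2), and the output A–B is taken across R2, so this is a voltage divider.
Series current: I = V1/(R1 + R2) = 24/(560 + 62000) = 24/62560 = 0.0003836 A
V_R2 = I × R2 = V1 × R2/(R1 + R2) = 24 × 62000/62560 = 23.79 V

Final answer: 23.79 V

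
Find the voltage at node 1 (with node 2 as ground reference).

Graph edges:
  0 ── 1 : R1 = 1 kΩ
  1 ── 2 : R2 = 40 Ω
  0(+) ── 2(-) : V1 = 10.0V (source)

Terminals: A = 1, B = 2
Nodal analysis, taking node 2 as the 0 V reference.
Source V1 fixes V_0 = 10 V.
KCL at each unknown node (sum of currents leaving = 0; resistances in Ω):
  Node 1: (V_1 - 10)/1000 + (V_1 - 0)/40 = 0
Collecting terms: 0.026 × V_1 = 0.01  =>  V_1 = 0.3846 V
The requested potential is V_1 = 0.3846 V.

Final answer: V_1 = 0.3846 V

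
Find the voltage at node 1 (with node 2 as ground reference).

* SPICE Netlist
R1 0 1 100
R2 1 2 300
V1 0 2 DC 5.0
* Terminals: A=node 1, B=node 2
Nodal analysis, taking node 2 as the 0 V reference.
Source V1 fixes V_0 = 5 V.
KCL at each unknown node (sum of currents leaving = 0; resistances in Ω):
  Node 1: (V_1 - 5)/100 + (V_1 - 0)/300 = 0
Collecting terms: 0.01333 × V_1 = 0.05  =>  V_1 = 3.75 V
The requested potential is V_1 = 3.75 V.

Final answer: V_1 = 3.75 V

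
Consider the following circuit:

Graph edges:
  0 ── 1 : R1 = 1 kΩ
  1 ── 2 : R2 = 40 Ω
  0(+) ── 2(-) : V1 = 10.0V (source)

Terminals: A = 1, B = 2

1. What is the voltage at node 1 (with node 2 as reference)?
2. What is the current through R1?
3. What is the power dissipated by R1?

Nodal analysis, taking node 2 as the 0 V reference.
Source V1 fixes V_0 = 10 V.
KCL at each unknown node (sum of currents leaving = 0; resistances in Ω):
  Node 1: (V_1 - 10)/1000 + (V_1 - 0)/40 = 0
Collecting terms: 0.026 × V_1 = 0.01  =>  V_1 = 0.3846 V
Part 1:
  Read off the nodal solution: V_1 = 0.3846 V
Part 2:
  I_R1 = (V_0 - V_1)/R1 = (10 - 0.3846)/1000 = 0.009615 A
  Magnitude: I_R1 = 0.009615 A
Part 3:
  I_R1 = (V_0 - V_1)/R1 = (10 - 0.3846)/1000 = 0.009615 A
  P_R1 = I_R1² × R1 = (0.009615)² × 1000 = 0.09246 W

Final answers:
1. V_1 = 0.3846 V
2. I_R1 = 0.009615 A
3. P_R1 = 0.09246 W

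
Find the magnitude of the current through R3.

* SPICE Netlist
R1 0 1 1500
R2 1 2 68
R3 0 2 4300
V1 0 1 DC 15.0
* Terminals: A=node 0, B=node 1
Nodal analysis, taking node 1 as the 0 V reference.
Source V1 fixes V_0 = 15 V.
KCL at each unknown node (sum of currents leaving = 0; resistances in Ω):
  Node 2: (V_2 - 0)/68 + (V_2 - 15)/4300 = 0
Collecting terms: 0.01494 × V_2 = 0.003488  =>  V_2 = 0.2335 V
I_R3 = (V_0 - V_2)/R3 = (15 - 0.2335)/4300 = 0.003434 A
|I_R3| = 0.003434 A

Final answer: |I_R3| = 0.003434 A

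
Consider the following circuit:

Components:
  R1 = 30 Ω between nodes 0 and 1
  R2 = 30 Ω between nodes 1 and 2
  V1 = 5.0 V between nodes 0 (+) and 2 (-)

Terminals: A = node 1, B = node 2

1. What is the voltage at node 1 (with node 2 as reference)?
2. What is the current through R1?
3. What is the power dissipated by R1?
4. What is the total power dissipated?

Nodal analysis, taking node 2 as the 0 V reference.
Source V1 fixes V_0 = 5 V.
KCL at each unknown node (sum of currents leaving = 0; resistances in Ω):
  Node 1: (V_1 - 5)/30 + (V_1 - 0)/30 = 0
Collecting terms: 0.06667 × V_1 = 0.1667  =>  V_1 = 2.5 V
Part 1:
  Read off the nodal solution: V_1 = 2.5 V
Part 2:
  I_R1 = (V_0 - V_1)/R1 = (5 - 2.5)/30 = 0.08333 A
  Magnitude: I_R1 = 0.08333 A
Part 3:
  I_R1 = (V_0 - V_1)/R1 = (5 - 2.5)/30 = 0.08333 A
  P_R1 = I_R1² × R1 = (0.08333)² × 30 = 0.2083 W
Part 4:
  Power in each resistor, P = (ΔV)²/R:
    P_R1 = (5 - 2.5)²/30 = 0.2083 W
    P_R2 = (2.5 - 0)²/30 = 0.2083 W
  P_total = P_R1 + P_R2 = 0.4167 W

Final answers:
1. V_1 = 2.5 V
2. I_R1 = 0.08333 A
3. P_R1 = 0.2083 W
4. P_total = 0.4167 W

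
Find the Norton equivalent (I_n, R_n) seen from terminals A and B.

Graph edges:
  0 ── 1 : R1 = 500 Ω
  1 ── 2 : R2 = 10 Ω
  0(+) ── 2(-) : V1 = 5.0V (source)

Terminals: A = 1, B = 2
Find the Thévenin equivalent first; then I_n = V_th/R_th and R_n = R_th.
Step 1 — V_th is the open-circuit voltage V_A - V_B (nothing connected across the terminals).
Nodal analysis, taking node 2 as the 0 V reference.
Source V1 fixes V_0 = 5 V.
KCL at each unknown node (sum of currents leaving = 0; resistances in Ω):
  Node 1: (V_1 - 5)/500 + (V_1 - 0)/10 = 0
Collecting terms: 0.102 × V_1 = 0.01  =>  V_1 = 0.09804 V
V_th = V_1 - V_2 = 0.09804 - 0 = 0.09804 V
Step 2 — R_th: zero the source — replace V1 by a short circuit (node 2 merges into node 0) — and find the resistance seen between A (node 1) and B (node 0).
Reduce the network between node 1 (A) and node 0 (B) by series/parallel combination:
  Rp1 = R1 ‖ R2 (parallel, both between nodes 0 and 1) = 1/(1/500 + 1/10) = 9.804 Ω
R_th = 9.804 Ω
I_n = V_th/R_th = 0.09804/9.804 = 0.01 A, and R_n = R_th = 9.804 Ω

Final answer: I_n = 0.01 A, R_n = 9.804 Ω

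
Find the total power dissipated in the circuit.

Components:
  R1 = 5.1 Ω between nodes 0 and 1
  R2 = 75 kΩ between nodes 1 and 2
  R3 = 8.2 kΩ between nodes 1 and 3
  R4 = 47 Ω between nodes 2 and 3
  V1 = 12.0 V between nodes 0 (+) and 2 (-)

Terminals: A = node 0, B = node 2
Nodal analysis, taking node 2 as the 0 V reference.
Source V1 fixes V_0 = 12 V.
KCL at each unknown node (sum of currents leaving = 0; resistances in Ω):
  Node 1: (V_1 - 12)/5.1 + (V_1 - 0)/75000 + (V_1 - V_3)/8200 = 0
  Node 3: (V_3 - V_1)/8200 + (V_3 - 0)/47 = 0
Collecting terms (coefficients in siemens):
  0.1962·V_1 - 0.000122·V_3 = 2.353
  0.0214·V_3 - 0.000122·V_1 = 0
Determinant D = (0.1962)(0.0214) - (-0.000122)(-0.000122) = 0.004199
V_1 = [(2.353)(0.0214) - (-0.000122)(0)]/D = 11.99 V
V_3 = [(0.1962)(0) - (2.353)(-0.000122)]/D = 0.06834 V
Power in each resistor, P = (ΔV)²/R:
  P_R1 = (12 - 11.99)²/5.1 = 0.00001328 W
  P_R2 = (11.99 - 0)²/75000 = 0.001917 W
  P_R3 = (11.99 - 0.06834)²/8200 = 0.01734 W
  P_R4 = (0 - 0.06834)²/47 = 0.00009937 W
P_total = P_R1 + P_R2 + P_R3 + P_R4 = 0.01937 W

Final answer: 0.01937 W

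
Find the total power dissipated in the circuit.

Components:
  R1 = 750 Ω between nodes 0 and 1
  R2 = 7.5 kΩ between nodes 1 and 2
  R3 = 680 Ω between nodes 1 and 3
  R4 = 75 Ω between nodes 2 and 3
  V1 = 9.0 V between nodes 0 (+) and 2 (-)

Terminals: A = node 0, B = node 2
Nodal analysis, taking node 2 as the 0 V reference.
Source V1 fixes V_0 = 9 V.
KCL at each unknown node (sum of currents leaving = 0; resistances in Ω):
  Node 1: (V_1 - 9)/750 + (V_1 - 0)/7500 + (V_1 - V_3)/680 = 0
  Node 3: (V_3 - V_1)/680 + (V_3 - 0)/75 = 0
Collecting terms (coefficients in siemens):
  0.002937·V_1 - 0.001471·V_3 = 0.012
  0.0148·V_3 - 0.001471·V_1 = 0
Determinant D = (0.002937)(0.0148) - (-0.001471)(-0.001471) = 0.00004132
V_1 = [(0.012)(0.0148) - (-0.001471)(0)]/D = 4.299 V
V_3 = [(0.002937)(0) - (0.012)(-0.001471)]/D = 0.4271 V
Power in each resistor, P = (ΔV)²/R:
  P_R1 = (9 - 4.299)²/750 = 0.02946 W
  P_R2 = (4.299 - 0)²/7500 = 0.002464 W
  P_R3 = (4.299 - 0.4271)²/680 = 0.02205 W
  P_R4 = (0 - 0.4271)²/75 = 0.002432 W
P_total = P_R1 + P_R2 + P_R3 + P_R4 = 0.05641 W

Final answer: 0.05641 W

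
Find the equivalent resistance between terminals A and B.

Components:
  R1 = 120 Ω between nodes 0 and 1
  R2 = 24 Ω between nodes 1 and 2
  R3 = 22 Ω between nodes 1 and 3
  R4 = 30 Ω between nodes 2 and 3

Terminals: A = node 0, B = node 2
Reduce the network between node 0 (A) and node 2 (B) by series/parallel combination:
  Rs1 = R3 + R4 (series, joined only at node 3) = 22 + 30 = 52 Ω
  Rp1 = R2 ‖ Rs1 (parallel, both between nodes 1 and 2) = 1/(1/24 + 1/52) = 16.42 Ω
  Rs2 = R1 + Rp1 (series, joined only at node 1) = 120 + 16.42 = 136.4 Ω
R_eq = 136.4 Ω

Final answer: 136.4 Ω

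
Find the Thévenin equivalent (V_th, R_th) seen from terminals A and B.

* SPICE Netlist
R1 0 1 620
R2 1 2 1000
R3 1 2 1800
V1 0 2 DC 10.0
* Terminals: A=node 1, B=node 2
Step 1 — V_th is the open-circuit voltage V_A - V_B (nothing connected across the terminals).
Nodal analysis, taking node 2 as the 0 V reference.
Source V1 fixes V_0 = 10 V.
KCL at each unknown node (sum of currents leaving = 0; resistances in Ω):
  Node 1: (V_1 - 10)/620 + (V_1 - 0)/1000 + (V_1 - 0)/1800 = 0
Collecting terms: 0.003168 × V_1 = 0.01613  =>  V_1 = 5.09 V
V_th = V_1 - V_2 = 5.09 - 0 = 5.09 V
Step 2 — R_th: zero the source — replace V1 by a short circuit (node 2 merges into node 0) — and find the resistance seen between A (node 1) and B (node 0).
Reduce the network between node 1 (A) and node 0 (B) by series/parallel combination:
  Rp1 = R1 ‖ R2 ‖ R3 (parallel, all between nodes 0 and 1) = 1/(1/620 + 1/1000 + 1/1800) = 315.6 Ω
R_th = 315.6 Ω

Final answer: V_th = 5.09 V, R_th = 315.6 Ω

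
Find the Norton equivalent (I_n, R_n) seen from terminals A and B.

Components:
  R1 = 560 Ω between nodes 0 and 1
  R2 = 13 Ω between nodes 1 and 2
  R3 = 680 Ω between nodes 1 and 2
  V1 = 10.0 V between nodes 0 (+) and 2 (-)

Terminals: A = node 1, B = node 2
Find the Thévenin equivalent first; then I_n = V_th/R_th and R_n = R_th.
Step 1 — V_th is the open-circuit voltage V_A - V_B (nothing connected across the terminals).
Nodal analysis, taking node 2 as the 0 V reference.
Source V1 fixes V_0 = 10 V.
KCL at each unknown node (sum of currents leaving = 0; resistances in Ω):
  Node 1: (V_1 - 10)/560 + (V_1 - 0)/13 + (V_1 - 0)/680 = 0
Collecting terms: 0.08018 × V_1 = 0.01786  =>  V_1 = 0.2227 V
V_th = V_1 - V_2 = 0.2227 - 0 = 0.2227 V
Step 2 — R_th: zero the source — replace V1 by a short circuit (node 2 merges into node 0) — and find the resistance seen between A (node 1) and B (node 0).
Reduce the network between node 1 (A) and node 0 (B) by series/parallel combination:
  Rp1 = R1 ‖ R2 ‖ R3 (parallel, all between nodes 0 and 1) = 1/(1/560 + 1/13 + 1/680) = 12.47 Ω
R_th = 12.47 Ω
I_n = V_th/R_th = 0.2227/12.47 = 0.01786 A, and R_n = R_th = 12.47 Ω

Final answer: I_n = 0.01786 A, R_n = 12.47 Ω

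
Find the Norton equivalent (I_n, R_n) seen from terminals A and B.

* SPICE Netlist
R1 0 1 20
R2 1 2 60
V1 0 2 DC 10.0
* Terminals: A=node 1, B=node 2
Find the Thévenin equivalent first; then I_n = V_th/R_th and R_n = R_th.
Step 1 — V_th is the open-circuit voltage V_A - V_B (nothing connected across the terminals).
Nodal analysis, taking node 2 as the 0 V reference.
Source V1 fixes V_0 = 10 V.
KCL at each unknown node (sum of currents leaving = 0; resistances in Ω):
  Node 1: (V_1 - 10)/20 + (V_1 - 0)/60 = 0
Collecting terms: 0.06667 × V_1 = 0.5  =>  V_1 = 7.5 V
V_th = V_1 - V_2 = 7.5 - 0 = 7.5 V
Step 2 — R_th: zero the source — replace V1 by a short circuit (node 2 merges into node 0) — and find the resistance seen between A (node 1) and B (node 0).
Reduce the network between node 1 (A) and node 0 (B) by series/parallel combination:
  Rp1 = R1 ‖ R2 (parallel, both between nodes 0 and 1) = 1/(1/20 + 1/60) = 15 Ω
R_th = 15 Ω
I_n = V_th/R_th = 7.5/15 = 0.5 A, and R_n = R_th = 15 Ω

Final answer: I_n = 0.5 A, R_n = 15 Ω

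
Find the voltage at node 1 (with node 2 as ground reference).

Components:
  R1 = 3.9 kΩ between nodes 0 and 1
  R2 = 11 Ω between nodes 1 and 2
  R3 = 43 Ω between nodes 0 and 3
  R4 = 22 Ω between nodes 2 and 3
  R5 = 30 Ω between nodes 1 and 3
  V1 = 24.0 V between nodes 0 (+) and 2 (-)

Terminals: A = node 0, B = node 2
Nodal analysis, taking node 2 as the 0 V reference.
Source V1 fixes V_0 = 24 V.
KCL at each unknown node (sum of currents leaving = 0; resistances in Ω):
  Node 1: (V_1 - 24)/3900 + (V_1 - 0)/11 + (V_1 - V_3)/30 = 0
  Node 3: (V_3 - 24)/43 + (V_3 - 0)/22 + (V_3 - V_1)/30 = 0
Collecting terms (coefficients in siemens):
  0.1245·V_1 - 0.03333·V_3 = 0.006154
  0.102·V_3 - 0.03333·V_1 = 0.5581
Determinant D = (0.1245)(0.102) - (-0.03333)(-0.03333) = 0.01159
V_1 = [(0.006154)(0.102) - (-0.03333)(0.5581)]/D = 1.659 V
V_3 = [(0.1245)(0.5581) - (0.006154)(-0.03333)]/D = 6.012 V
The requested potential is V_1 = 1.659 V.

Final answer: V_1 = 1.659 V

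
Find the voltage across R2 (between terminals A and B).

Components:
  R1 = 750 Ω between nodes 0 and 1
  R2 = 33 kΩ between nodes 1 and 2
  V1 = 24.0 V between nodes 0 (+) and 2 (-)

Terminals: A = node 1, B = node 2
R1 and R2 are in series across V1 (node 0 → node 1 → node 2), and the output A–B is taken across R2, so this is a voltage divider.
Series current: I = V1/(R1 + R2) = 24/(750 + 33000) = 24/33750 = 0.0007111 A
V_R2 = I × R2 = V1 × R2/(R1 + R2) = 24 × 33000/33750 = 23.47 V

Final answer: 23.47 V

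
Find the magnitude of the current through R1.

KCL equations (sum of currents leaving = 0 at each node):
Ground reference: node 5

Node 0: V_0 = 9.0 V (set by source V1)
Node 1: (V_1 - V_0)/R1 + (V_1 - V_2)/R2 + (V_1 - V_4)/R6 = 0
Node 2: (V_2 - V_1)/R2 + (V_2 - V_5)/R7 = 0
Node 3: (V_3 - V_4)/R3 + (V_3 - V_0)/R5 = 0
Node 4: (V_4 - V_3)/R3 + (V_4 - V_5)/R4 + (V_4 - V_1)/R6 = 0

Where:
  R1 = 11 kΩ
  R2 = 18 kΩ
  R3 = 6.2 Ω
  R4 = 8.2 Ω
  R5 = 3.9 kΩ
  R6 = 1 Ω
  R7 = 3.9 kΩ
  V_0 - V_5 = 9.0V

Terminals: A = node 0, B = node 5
Nodal analysis, taking node 5 as the 0 V reference.
Source V1 fixes V_0 = 9 V.
KCL at each unknown node (sum of currents leaving = 0; resistances in Ω):
  Node 1: (V_1 - 9)/11000 + (V_1 - V_2)/18000 + (V_1 - V_4)/1 = 0
  Node 2: (V_2 - V_1)/18000 + (V_2 - 0)/3900 = 0
  Node 3: (V_3 - V_4)/6.2 + (V_3 - 9)/3900 = 0
  Node 4: (V_4 - V_3)/6.2 + (V_4 - 0)/8.2 + (V_4 - V_1)/1 = 0
Collecting terms (coefficients in siemens):
  1·V_1 - 0.00005556·V_2 - 1·V_4 = 0.0008182
  0.000312·V_2 - 0.00005556·V_1 = 0
  0.1615·V_3 - 0.1613·V_4 = 0.002308
  1.283·V_4 - 1·V_1 - 0.1613·V_3 = 0
Solving these 4 simultaneous equations (Gaussian elimination) gives:
  V_1 = 0.02633 V, V_2 = 0.00469 V, V_3 = 0.03976 V, V_4 = 0.02552 V
I_R1 = (V_0 - V_1)/R1 = (9 - 0.02633)/11000 = 0.0008158 A
|I_R1| = 0.0008158 A

Final answer: |I_R1| = 0.0008158 A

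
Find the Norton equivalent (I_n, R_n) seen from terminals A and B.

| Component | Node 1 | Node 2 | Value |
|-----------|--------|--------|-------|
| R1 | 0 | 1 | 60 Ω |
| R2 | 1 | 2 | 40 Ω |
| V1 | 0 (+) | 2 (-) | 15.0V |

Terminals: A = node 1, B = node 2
Find the Thévenin equivalent first; then I_n = V_th/R_th and R_n = R_th.
Step 1 — V_th is the open-circuit voltage V_A - V_B (nothing connected across the terminals).
Nodal analysis, taking node 2 as the 0 V reference.
Source V1 fixes V_0 = 15 V.
KCL at each unknown node (sum of currents leaving = 0; resistances in Ω):
  Node 1: (V_1 - 15)/60 + (V_1 - 0)/40 = 0
Collecting terms: 0.04167 × V_1 = 0.25  =>  V_1 = 6 V
V_th = V_1 - V_2 = 6 - 0 = 6 V
Step 2 — R_th: zero the source — replace V1 by a short circuit (node 2 merges into node 0) — and find the resistance seen between A (node 1) and B (node 0).
Reduce the network between node 1 (A) and node 0 (B) by series/parallel combination:
  Rp1 = R1 ‖ R2 (parallel, both between nodes 0 and 1) = 1/(1/60 + 1/40) = 24 Ω
R_th = 24 Ω
I_n = V_th/R_th = 6/24 = 0.25 A, and R_n = R_th = 24 Ω

Final answer: I_n = 0.25 A, R_n = 24 Ω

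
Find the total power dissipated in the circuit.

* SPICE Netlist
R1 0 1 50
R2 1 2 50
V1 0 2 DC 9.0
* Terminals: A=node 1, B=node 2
Nodal analysis, taking node 2 as the 0 V reference.
Source V1 fixes V_0 = 9 V.
KCL at each unknown node (sum of currents leaving = 0; resistances in Ω):
  Node 1: (V_1 - 9)/50 + (V_1 - 0)/50 = 0
Collecting terms: 0.04 × V_1 = 0.18  =>  V_1 = 4.5 V
Power in each resistor, P = (ΔV)²/R:
  P_R1 = (9 - 4.5)²/50 = 0.405 W
  P_R2 = (4.5 - 0)²/50 = 0.405 W
P_total = P_R1 + P_R2 = 0.81 W

Final answer: 0.81 W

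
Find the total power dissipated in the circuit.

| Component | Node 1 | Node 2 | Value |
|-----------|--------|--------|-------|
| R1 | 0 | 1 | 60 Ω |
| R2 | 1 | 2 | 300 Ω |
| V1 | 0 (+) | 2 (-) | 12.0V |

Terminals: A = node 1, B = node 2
Nodal analysis, taking node 2 as the 0 V reference.
Source V1 fixes V_0 = 12 V.
KCL at each unknown node (sum of currents leaving = 0; resistances in Ω):
  Node 1: (V_1 - 12)/60 + (V_1 - 0)/300 = 0
Collecting terms: 0.02 × V_1 = 0.2  =>  V_1 = 10 V
Power in each resistor, P = (ΔV)²/R:
  P_R1 = (12 - 10)²/60 = 0.06667 W
  P_R2 = (10 - 0)²/300 = 0.3333 W
P_total = P_R1 + P_R2 = 0.4 W

Final answer: 0.4 W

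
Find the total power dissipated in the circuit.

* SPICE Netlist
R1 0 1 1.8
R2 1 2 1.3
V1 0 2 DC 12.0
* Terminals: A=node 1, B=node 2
Nodal analysis, taking node 2 as the 0 V reference.
Source V1 fixes V_0 = 12 V.
KCL at each unknown node (sum of currents leaving = 0; resistances in Ω):
  Node 1: (V_1 - 12)/1.8 + (V_1 - 0)/1.3 = 0
Collecting terms: 1.325 × V_1 = 6.667  =>  V_1 = 5.032 V
Power in each resistor, P = (ΔV)²/R:
  P_R1 = (12 - 5.032)²/1.8 = 26.97 W
  P_R2 = (5.032 - 0)²/1.3 = 19.48 W
P_total = P_R1 + P_R2 = 46.45 W

Final answer: 46.45 W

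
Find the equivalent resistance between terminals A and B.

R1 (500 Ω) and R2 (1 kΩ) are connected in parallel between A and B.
Reduce the network between node 0 (A) and node 1 (B) by series/parallel combination:
  Rp1 = R1 ‖ R2 (parallel, both between nodes 0 and 1) = 1/(1/500 + 1/1000) = 333.3 Ω
R_eq = 333.3 Ω

Final answer: 333.3 Ω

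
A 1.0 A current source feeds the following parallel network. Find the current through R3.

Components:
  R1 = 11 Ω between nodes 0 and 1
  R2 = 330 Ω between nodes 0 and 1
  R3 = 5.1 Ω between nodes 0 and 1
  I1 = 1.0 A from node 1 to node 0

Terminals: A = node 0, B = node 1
All resistors sit directly between nodes 0 and 1, so they are in parallel and share one voltage V; the full source current 1 A splits among them.
1/R_par = 1/11 + 1/330 + 1/5.1 = 0.29 S  =>  R_par = 3.448 Ω
V = I × R_par = 1 × 3.448 = 3.448 V
I_R3 = V/R3 = 3.448/5.1 = 0.6761 A

Final answer: 0.6761 A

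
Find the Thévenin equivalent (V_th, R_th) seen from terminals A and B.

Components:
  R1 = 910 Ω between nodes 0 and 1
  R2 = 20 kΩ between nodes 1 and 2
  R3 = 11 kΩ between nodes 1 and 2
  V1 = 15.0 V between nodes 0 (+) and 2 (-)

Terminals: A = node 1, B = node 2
Step 1 — V_th is the open-circuit voltage V_A - V_B (nothing connected across the terminals).
Nodal analysis, taking node 2 as the 0 V reference.
Source V1 fixes V_0 = 15 V.
KCL at each unknown node (sum of currents leaving = 0; resistances in Ω):
  Node 1: (V_1 - 15)/910 + (V_1 - 0)/20000 + (V_1 - 0)/11000 = 0
Collecting terms: 0.00124 × V_1 = 0.01648  =>  V_1 = 13.3 V
V_th = V_1 - V_2 = 13.3 - 0 = 13.3 V
Step 2 — R_th: zero the source — replace V1 by a short circuit (node 2 merges into node 0) — and find the resistance seen between A (node 1) and B (node 0).
Reduce the network between node 1 (A) and node 0 (B) by series/parallel combination:
  Rp1 = R1 ‖ R2 ‖ R3 (parallel, all between nodes 0 and 1) = 1/(1/910 + 1/20000 + 1/11000) = 806.6 Ω
R_th = 806.6 Ω

Final answer: V_th = 13.3 V, R_th = 806.6 Ω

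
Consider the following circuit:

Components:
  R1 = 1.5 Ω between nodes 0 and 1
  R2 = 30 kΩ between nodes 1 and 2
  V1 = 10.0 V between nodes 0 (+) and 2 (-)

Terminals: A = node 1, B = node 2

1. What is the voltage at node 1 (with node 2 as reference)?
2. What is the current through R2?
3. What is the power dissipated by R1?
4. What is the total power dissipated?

Nodal analysis, taking node 2 as the 0 V reference.
Source V1 fixes V_0 = 10 V.
KCL at each unknown node (sum of currents leaving = 0; resistances in Ω):
  Node 1: (V_1 - 10)/1.5 + (V_1 - 0)/30000 = 0
Collecting terms: 0.6667 × V_1 = 6.667  =>  V_1 = 10 V
Part 1:
  Read off the nodal solution: V_1 = 10 V
Part 2:
  I_R2 = (V_1 - V_2)/R2 = (10 - 0)/30000 = 0.0003333 A
  Magnitude: I_R2 = 0.0003333 A
Part 3:
  I_R1 = (V_0 - V_1)/R1 = (10 - 10)/1.5 = 0.0003333 A
  P_R1 = I_R1² × R1 = (0.0003333)² × 1.5 = 0.0000001667 W
Part 4:
  Power in each resistor, P = (ΔV)²/R:
    P_R1 = (10 - 10)²/1.5 = 0.0000001667 W
    P_R2 = (10 - 0)²/30000 = 0.003333 W
  P_total = P_R1 + P_R2 = 0.003333 W

Final answers:
1. V_1 = 10 V
2. I_R2 = 0.0003333 A
3. P_R1 = 1.667e-07 W
4. P_total = 0.003333 W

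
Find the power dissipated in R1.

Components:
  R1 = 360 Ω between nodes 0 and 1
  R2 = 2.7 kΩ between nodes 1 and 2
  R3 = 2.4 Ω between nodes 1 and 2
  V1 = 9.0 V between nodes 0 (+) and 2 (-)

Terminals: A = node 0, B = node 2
Nodal analysis, taking node 2 as the 0 V reference.
Source V1 fixes V_0 = 9 V.
KCL at each unknown node (sum of currents leaving = 0; resistances in Ω):
  Node 1: (V_1 - 9)/360 + (V_1 - 0)/2700 + (V_1 - 0)/2.4 = 0
Collecting terms: 0.4198 × V_1 = 0.025  =>  V_1 = 0.05955 V
I_R1 = (V_0 - V_1)/R1 = (9 - 0.05955)/360 = 0.02483 A
P_R1 = I_R1² × R1 = (0.02483)² × 360 = 0.222 W

Final answer: 0.222 W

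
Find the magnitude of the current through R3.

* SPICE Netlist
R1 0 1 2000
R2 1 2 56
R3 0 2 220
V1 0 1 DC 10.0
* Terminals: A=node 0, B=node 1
Nodal analysis, taking node 1 as the 0 V reference.
Source V1 fixes V_0 = 10 V.
KCL at each unknown node (sum of currents leaving = 0; resistances in Ω):
  Node 2: (V_2 - 0)/56 + (V_2 - 10)/220 = 0
Collecting terms: 0.0224 × V_2 = 0.04545  =>  V_2 = 2.029 V
I_R3 = (V_0 - V_2)/R3 = (10 - 2.029)/220 = 0.03623 A
|I_R3| = 0.03623 A

Final answer: |I_R3| = 0.03623 A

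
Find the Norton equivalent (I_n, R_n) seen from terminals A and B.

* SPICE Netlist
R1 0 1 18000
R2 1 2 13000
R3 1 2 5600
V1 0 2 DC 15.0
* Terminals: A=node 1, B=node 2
Find the Thévenin equivalent first; then I_n = V_th/R_th and R_n = R_th.
Step 1 — V_th is the open-circuit voltage V_A - V_B (nothing connected across the terminals).
Nodal analysis, taking node 2 as the 0 V reference.
Source V1 fixes V_0 = 15 V.
KCL at each unknown node (sum of currents leaving = 0; resistances in Ω):
  Node 1: (V_1 - 15)/18000 + (V_1 - 0)/13000 + (V_1 - 0)/5600 = 0
Collecting terms: 0.0003111 × V_1 = 0.0008333  =>  V_1 = 2.679 V
V_th = V_1 - V_2 = 2.679 - 0 = 2.679 V
Step 2 — R_th: zero the source — replace V1 by a short circuit (node 2 merges into node 0) — and find the resistance seen between A (node 1) and B (node 0).
Reduce the network between node 1 (A) and node 0 (B) by series/parallel combination:
  Rp1 = R1 ‖ R2 ‖ R3 (parallel, all between nodes 0 and 1) = 1/(1/18000 + 1/13000 + 1/5600) = 3215 Ω
R_th = 3.215 kΩ
I_n = V_th/R_th = 2.679/3215 = 0.0008333 A, and R_n = R_th = 3.215 kΩ

Final answer: I_n = 0.0008333 A, R_n = 3.215 kΩ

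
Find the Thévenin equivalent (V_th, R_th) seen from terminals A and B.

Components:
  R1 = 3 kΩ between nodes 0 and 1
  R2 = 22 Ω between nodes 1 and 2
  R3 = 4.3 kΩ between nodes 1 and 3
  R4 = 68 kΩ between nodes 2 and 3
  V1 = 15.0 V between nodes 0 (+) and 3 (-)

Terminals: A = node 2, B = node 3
Step 1 — V_th is the open-circuit voltage V_A - V_B (nothing connected across the terminals).
Nodal analysis, taking node 3 as the 0 V reference.
Source V1 fixes V_0 = 15 V.
KCL at each unknown node (sum of currents leaving = 0; resistances in Ω):
  Node 1: (V_1 - 15)/3000 + (V_1 - V_2)/22 + (V_1 - 0)/4300 = 0
  Node 2: (V_2 - V_1)/22 + (V_2 - 0)/68000 = 0
Collecting terms (coefficients in siemens):
  0.04602·V_1 - 0.04545·V_2 = 0.005
  0.04547·V_2 - 0.04545·V_1 = 0
Determinant D = (0.04602)(0.04547) - (-0.04545)(-0.04545) = 0.0000264
V_1 = [(0.005)(0.04547) - (-0.04545)(0)]/D = 8.612 V
V_2 = [(0.04602)(0) - (0.005)(-0.04545)]/D = 8.609 V
V_th = V_2 - V_3 = 8.609 - 0 = 8.609 V
Step 2 — R_th: zero the source — replace V1 by a short circuit (node 3 merges into node 0) — and find the resistance seen between A (node 2) and B (node 0).
Reduce the network between node 2 (A) and node 0 (B) by series/parallel combination:
  Rp1 = R1 ‖ R3 (parallel, both between nodes 0 and 1) = 1/(1/3000 + 1/4300) = 1767 Ω
  Rs1 = R2 + Rp1 (series, joined only at node 1) = 22 + 1767 = 1789 Ω
  Rp2 = R4 ‖ Rs1 (parallel, both between nodes 0 and 2) = 1/(1/68000 + 1/1789) = 1743 Ω
R_th = 1.743 kΩ

Final answer: V_th = 8.609 V, R_th = 1.743 kΩ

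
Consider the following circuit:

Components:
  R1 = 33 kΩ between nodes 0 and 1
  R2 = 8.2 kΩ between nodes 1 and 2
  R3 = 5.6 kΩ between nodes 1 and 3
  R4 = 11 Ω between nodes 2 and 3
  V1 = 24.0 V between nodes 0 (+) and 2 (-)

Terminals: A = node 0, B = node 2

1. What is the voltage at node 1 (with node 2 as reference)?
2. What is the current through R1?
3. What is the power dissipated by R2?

Nodal analysis, taking node 2 as the 0 V reference.
Source V1 fixes V_0 = 24 V.
KCL at each unknown node (sum of currents leaving = 0; resistances in Ω):
  Node 1: (V_1 - 24)/33000 + (V_1 - 0)/8200 + (V_1 - V_3)/5600 = 0
  Node 3: (V_3 - V_1)/5600 + (V_3 - 0)/11 = 0
Collecting terms (coefficients in siemens):
  0.0003308·V_1 - 0.0001786·V_3 = 0.0007273
  0.09109·V_3 - 0.0001786·V_1 = 0
Determinant D = (0.0003308)(0.09109) - (-0.0001786)(-0.0001786) = 0.0000301
V_1 = [(0.0007273)(0.09109) - (-0.0001786)(0)]/D = 2.201 V
V_3 = [(0.0003308)(0) - (0.0007273)(-0.0001786)]/D = 0.004314 V
Part 1:
  Read off the nodal solution: V_1 = 2.201 V
Part 2:
  I_R1 = (V_0 - V_1)/R1 = (24 - 2.201)/33000 = 0.0006606 A
  Magnitude: I_R1 = 0.0006606 A
Part 3:
  I_R2 = (V_1 - V_2)/R2 = (2.201 - 0)/8200 = 0.0002684 A
  P_R2 = I_R2² × R2 = (0.0002684)² × 8200 = 0.0005906 W

Final answers:
1. V_1 = 2.201 V
2. I_R1 = 0.0006606 A
3. P_R2 = 0.0005906 W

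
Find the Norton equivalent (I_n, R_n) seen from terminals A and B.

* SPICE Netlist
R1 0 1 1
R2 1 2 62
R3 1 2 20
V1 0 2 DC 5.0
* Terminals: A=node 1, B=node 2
Find the Thévenin equivalent first; then I_n = V_th/R_th and R_n = R_th.
Step 1 — V_th is the open-circuit voltage V_A - V_B (nothing connected across the terminals).
Nodal analysis, taking node 2 as the 0 V reference.
Source V1 fixes V_0 = 5 V.
KCL at each unknown node (sum of currents leaving = 0; resistances in Ω):
  Node 1: (V_1 - 5)/1 + (V_1 - 0)/62 + (V_1 - 0)/20 = 0
Collecting terms: 1.066 × V_1 = 5  =>  V_1 = 4.69 V
V_th = V_1 - V_2 = 4.69 - 0 = 4.69 V
Step 2 — R_th: zero the source — replace V1 by a short circuit (node 2 merges into node 0) — and find the resistance seen between A (node 1) and B (node 0).
Reduce the network between node 1 (A) and node 0 (B) by series/parallel combination:
  Rp1 = R1 ‖ R2 ‖ R3 (parallel, all between nodes 0 and 1) = 1/(1/1 + 1/62 + 1/20) = 0.938 Ω
R_th = 0.938 Ω
I_n = V_th/R_th = 4.69/0.938 = 5 A, and R_n = R_th = 0.938 Ω

Final answer: I_n = 5 A, R_n = 0.938 Ω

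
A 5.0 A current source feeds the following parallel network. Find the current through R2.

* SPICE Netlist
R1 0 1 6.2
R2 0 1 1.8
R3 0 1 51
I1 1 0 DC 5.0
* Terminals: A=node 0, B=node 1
All resistors sit directly between nodes 0 and 1, so they are in parallel and share one voltage V; the full source current 5 A splits among them.
1/R_par = 1/6.2 + 1/1.8 + 1/51 = 0.7365 S  =>  R_par = 1.358 Ω
V = I × R_par = 5 × 1.358 = 6.789 V
I_R2 = V/R2 = 6.789/1.8 = 3.772 A

Final answer: 3.772 A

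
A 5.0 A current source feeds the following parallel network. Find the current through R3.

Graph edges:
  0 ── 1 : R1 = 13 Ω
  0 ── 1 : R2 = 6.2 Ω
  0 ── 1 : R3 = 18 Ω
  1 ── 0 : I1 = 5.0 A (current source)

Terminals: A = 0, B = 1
All resistors sit directly between nodes 0 and 1, so they are in parallel and share one voltage V; the full source current 5 A splits among them.
1/R_par = 1/13 + 1/6.2 + 1/18 = 0.2938 S  =>  R_par = 3.404 Ω
V = I × R_par = 5 × 3.404 = 17.02 V
I_R3 = V/R3 = 17.02/18 = 0.9456 A

Final answer: 0.9456 A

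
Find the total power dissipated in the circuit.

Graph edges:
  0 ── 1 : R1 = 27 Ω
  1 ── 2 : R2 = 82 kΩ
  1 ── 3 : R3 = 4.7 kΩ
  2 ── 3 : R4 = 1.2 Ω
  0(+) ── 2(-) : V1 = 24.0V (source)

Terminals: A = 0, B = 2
Nodal analysis, taking node 2 as the 0 V reference.
Source V1 fixes V_0 = 24 V.
KCL at each unknown node (sum of currents leaving = 0; resistances in Ω):
  Node 1: (V_1 - 24)/27 + (V_1 - 0)/82000 + (V_1 - V_3)/4700 = 0
  Node 3: (V_3 - V_1)/4700 + (V_3 - 0)/1.2 = 0
Collecting terms (coefficients in siemens):
  0.03726·V_1 - 0.0002128·V_3 = 0.8889
  0.8335·V_3 - 0.0002128·V_1 = 0
Determinant D = (0.03726)(0.8335) - (-0.0002128)(-0.0002128) = 0.03106
V_1 = [(0.8889)(0.8335) - (-0.0002128)(0)]/D = 23.86 V
V_3 = [(0.03726)(0) - (0.8889)(-0.0002128)]/D = 0.006089 V
Power in each resistor, P = (ΔV)²/R:
  P_R1 = (24 - 23.86)²/27 = 0.0007772 W
  P_R2 = (23.86 - 0)²/82000 = 0.00694 W
  P_R3 = (23.86 - 0.006089)²/4700 = 0.121 W
  P_R4 = (0 - 0.006089)²/1.2 = 0.0000309 W
P_total = P_R1 + P_R2 + P_R3 + P_R4 = 0.1288 W

Final answer: 0.1288 W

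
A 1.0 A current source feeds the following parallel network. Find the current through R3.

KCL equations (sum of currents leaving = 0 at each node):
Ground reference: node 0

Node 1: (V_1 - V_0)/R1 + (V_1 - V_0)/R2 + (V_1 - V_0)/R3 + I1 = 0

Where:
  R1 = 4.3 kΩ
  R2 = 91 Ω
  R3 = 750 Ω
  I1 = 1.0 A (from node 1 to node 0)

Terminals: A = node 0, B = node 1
All resistors sit directly between nodes 0 and 1, so they are in parallel and share one voltage V; the full source current 1 A splits among them.
1/R_par = 1/4300 + 1/91 + 1/750 = 0.01255 S  =>  R_par = 79.65 Ω
V = I × R_par = 1 × 79.65 = 79.65 V
I_R3 = V/R3 = 79.65/750 = 0.1062 A

Final answer: 0.1062 A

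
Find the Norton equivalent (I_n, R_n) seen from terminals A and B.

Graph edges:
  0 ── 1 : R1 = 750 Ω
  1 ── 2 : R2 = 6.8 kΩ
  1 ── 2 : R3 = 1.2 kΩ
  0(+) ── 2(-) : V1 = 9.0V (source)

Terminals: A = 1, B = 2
Find the Thévenin equivalent first; then I_n = V_th/R_th and R_n = R_th.
Step 1 — V_th is the open-circuit voltage V_A - V_B (nothing connected across the terminals).
Nodal analysis, taking node 2 as the 0 V reference.
Source V1 fixes V_0 = 9 V.
KCL at each unknown node (sum of currents leaving = 0; resistances in Ω):
  Node 1: (V_1 - 9)/750 + (V_1 - 0)/6800 + (V_1 - 0)/1200 = 0
Collecting terms: 0.002314 × V_1 = 0.012  =>  V_1 = 5.186 V
V_th = V_1 - V_2 = 5.186 - 0 = 5.186 V
Step 2 — R_th: zero the source — replace V1 by a short circuit (node 2 merges into node 0) — and find the resistance seen between A (node 1) and B (node 0).
Reduce the network between node 1 (A) and node 0 (B) by series/parallel combination:
  Rp1 = R1 ‖ R2 ‖ R3 (parallel, all between nodes 0 and 1) = 1/(1/750 + 1/6800 + 1/1200) = 432.2 Ω
R_th = 432.2 Ω
I_n = V_th/R_th = 5.186/432.2 = 0.012 A, and R_n = R_th = 432.2 Ω

Final answer: I_n = 0.012 A, R_n = 432.2 Ω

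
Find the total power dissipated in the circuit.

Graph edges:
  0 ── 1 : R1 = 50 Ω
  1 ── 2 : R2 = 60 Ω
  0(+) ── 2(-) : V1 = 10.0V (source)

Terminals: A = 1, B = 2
Nodal analysis, taking node 2 as the 0 V reference.
Source V1 fixes V_0 = 10 V.
KCL at each unknown node (sum of currents leaving = 0; resistances in Ω):
  Node 1: (V_1 - 10)/50 + (V_1 - 0)/60 = 0
Collecting terms: 0.03667 × V_1 = 0.2  =>  V_1 = 5.455 V
Power in each resistor, P = (ΔV)²/R:
  P_R1 = (10 - 5.455)²/50 = 0.4132 W
  P_R2 = (5.455 - 0)²/60 = 0.4959 W
P_total = P_R1 + P_R2 = 0.9091 W

Final answer: 0.9091 W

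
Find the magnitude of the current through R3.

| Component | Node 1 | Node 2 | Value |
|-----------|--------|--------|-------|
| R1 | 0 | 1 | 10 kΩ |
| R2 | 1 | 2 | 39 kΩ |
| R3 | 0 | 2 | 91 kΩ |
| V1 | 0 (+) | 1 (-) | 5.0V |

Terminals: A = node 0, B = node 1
Nodal analysis, taking node 1 as the 0 V reference.
Source V1 fixes V_0 = 5 V.
KCL at each unknown node (sum of currents leaving = 0; resistances in Ω):
  Node 2: (V_2 - 0)/39000 + (V_2 - 5)/91000 = 0
Collecting terms: 0.00003663 × V_2 = 0.00005495  =>  V_2 = 1.5 V
I_R3 = (V_0 - V_2)/R3 = (5 - 1.5)/91000 = 0.00003846 A
|I_R3| = 0.00003846 A

Final answer: |I_R3| = 3.846e-05 A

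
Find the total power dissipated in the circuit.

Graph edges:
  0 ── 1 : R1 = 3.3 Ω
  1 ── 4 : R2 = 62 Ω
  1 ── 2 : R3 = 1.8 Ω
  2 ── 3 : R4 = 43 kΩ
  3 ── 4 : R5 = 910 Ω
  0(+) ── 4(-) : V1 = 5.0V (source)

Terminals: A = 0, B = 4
Nodal analysis, taking node 4 as the 0 V reference.
Source V1 fixes V_0 = 5 V.
KCL at each unknown node (sum of currents leaving = 0; resistances in Ω):
  Node 1: (V_1 - 5)/3.3 + (V_1 - 0)/62 + (V_1 - V_2)/1.8 = 0
  Node 2: (V_2 - V_1)/1.8 + (V_2 - V_3)/43000 = 0
  Node 3: (V_3 - V_2)/43000 + (V_3 - 0)/910 = 0
Collecting terms (coefficients in siemens):
  0.8747·V_1 - 0.5556·V_2 = 1.515
  0.5556·V_2 - 0.5556·V_1 - 0.00002326·V_3 = 0
  0.001122·V_3 - 0.00002326·V_2 = 0
Solving these 3 simultaneous equations (Gaussian elimination) gives:
  V_1 = 4.747 V, V_2 = 4.747 V, V_3 = 0.09837 V
Power in each resistor, P = (ΔV)²/R:
  P_R1 = (5 - 4.747)²/3.3 = 0.0194 W
  P_R2 = (4.747 - 0)²/62 = 0.3634 W
  P_R3 = (4.747 - 4.747)²/1.8 = 0.00000002104 W
  P_R4 = (4.747 - 0.09837)²/43000 = 0.0005025 W
  P_R5 = (0.09837 - 0)²/910 = 0.00001063 W
P_total = P_R1 + P_R2 + P_R3 + P_R4 + P_R5 = 0.3834 W

Final answer: 0.3834 W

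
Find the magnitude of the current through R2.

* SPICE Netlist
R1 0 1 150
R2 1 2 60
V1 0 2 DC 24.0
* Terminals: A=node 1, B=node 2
Nodal analysis, taking node 2 as the 0 V reference.
Source V1 fixes V_0 = 24 V.
KCL at each unknown node (sum of currents leaving = 0; resistances in Ω):
  Node 1: (V_1 - 24)/150 + (V_1 - 0)/60 = 0
Collecting terms: 0.02333 × V_1 = 0.16  =>  V_1 = 6.857 V
I_R2 = (V_1 - V_2)/R2 = (6.857 - 0)/60 = 0.1143 A
|I_R2| = 0.1143 A

Final answer: |I_R2| = 0.1143 A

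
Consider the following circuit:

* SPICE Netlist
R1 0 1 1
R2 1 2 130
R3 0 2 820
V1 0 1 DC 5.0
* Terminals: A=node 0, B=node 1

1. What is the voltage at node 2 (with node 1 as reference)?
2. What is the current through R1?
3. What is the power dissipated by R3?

Nodal analysis, taking node 1 as the 0 V reference.
Source V1 fixes V_0 = 5 V.
KCL at each unknown node (sum of currents leaving = 0; resistances in Ω):
  Node 2: (V_2 - 0)/130 + (V_2 - 5)/820 = 0
Collecting terms: 0.008912 × V_2 = 0.006098  =>  V_2 = 0.6842 V
Part 1:
  Read off the nodal solution: V_2 = 0.6842 V
Part 2:
  I_R1 = (V_0 - V_1)/R1 = (5 - 0)/1 = 5 A
  Magnitude: I_R1 = 5 A
Part 3:
  I_R3 = (V_0 - V_2)/R3 = (5 - 0.6842)/820 = 0.005263 A
  P_R3 = I_R3² × R3 = (0.005263)² × 820 = 0.02271 W

Final answers:
1. V_2 = 0.6842 V
2. I_R1 = 5 A
3. P_R3 = 0.02271 W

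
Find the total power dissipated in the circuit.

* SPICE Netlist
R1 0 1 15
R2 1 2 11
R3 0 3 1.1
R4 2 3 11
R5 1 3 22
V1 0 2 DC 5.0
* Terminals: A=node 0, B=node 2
Nodal analysis, taking node 2 as the 0 V reference.
Source V1 fixes V_0 = 5 V.
KCL at each unknown node (sum of currents leaving = 0; resistances in Ω):
  Node 1: (V_1 - 5)/15 + (V_1 - 0)/11 + (V_1 - V_3)/22 = 0
  Node 3: (V_3 - 5)/1.1 + (V_3 - 0)/11 + (V_3 - V_1)/22 = 0
Collecting terms (coefficients in siemens):
  0.203·V_1 - 0.04545·V_3 = 0.3333
  1.045·V_3 - 0.04545·V_1 = 4.545
Determinant D = (0.203)(1.045) - (-0.04545)(-0.04545) = 0.2102
V_1 = [(0.3333)(1.045) - (-0.04545)(4.545)]/D = 2.641 V
V_3 = [(0.203)(4.545) - (0.3333)(-0.04545)]/D = 4.463 V
Power in each resistor, P = (ΔV)²/R:
  P_R1 = (5 - 2.641)²/15 = 0.371 W
  P_R2 = (2.641 - 0)²/11 = 0.634 W
  P_R3 = (5 - 4.463)²/1.1 = 0.2625 W
  P_R4 = (0 - 4.463)²/11 = 1.81 W
  P_R5 = (2.641 - 4.463)²/22 = 0.1509 W
P_total = P_R1 + P_R2 + P_R3 + P_R4 + P_R5 = 3.229 W

Final answer: 3.229 W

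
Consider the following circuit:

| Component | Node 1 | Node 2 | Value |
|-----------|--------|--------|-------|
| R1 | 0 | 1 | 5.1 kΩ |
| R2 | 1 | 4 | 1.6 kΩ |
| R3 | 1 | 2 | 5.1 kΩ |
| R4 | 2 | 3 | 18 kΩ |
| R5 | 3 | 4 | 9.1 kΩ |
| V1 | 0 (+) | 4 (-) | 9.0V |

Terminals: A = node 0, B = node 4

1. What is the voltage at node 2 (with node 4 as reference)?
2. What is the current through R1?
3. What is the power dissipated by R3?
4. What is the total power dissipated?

Nodal analysis, taking node 4 as the 0 V reference.
Source V1 fixes V_0 = 9 V.
KCL at each unknown node (sum of currents leaving = 0; resistances in Ω):
  Node 1: (V_1 - 9)/5100 + (V_1 - 0)/1600 + (V_1 - V_2)/5100 = 0
  Node 2: (V_2 - V_1)/5100 + (V_2 - V_3)/18000 = 0
  Node 3: (V_3 - V_2)/18000 + (V_3 - 0)/9100 = 0
Collecting terms (coefficients in siemens):
  0.001017·V_1 - 0.0001961·V_2 = 0.001765
  0.0002516·V_2 - 0.0001961·V_1 - 0.00005556·V_3 = 0
  0.0001654·V_3 - 0.00005556·V_2 = 0
Solving these 3 simultaneous equations (Gaussian elimination) gives:
  V_1 = 2.071 V, V_2 = 1.743 V, V_3 = 0.5853 V
Part 1:
  Read off the nodal solution: V_2 = 1.743 V
Part 2:
  I_R1 = (V_0 - V_1)/R1 = (9 - 2.071)/5100 = 0.001359 A
  Magnitude: I_R1 = 0.001359 A
Part 3:
  I_R3 = (V_1 - V_2)/R3 = (2.071 - 1.743)/5100 = 0.00006431 A
  P_R3 = I_R3² × R3 = (0.00006431)² × 5100 = 0.0000211 W
Part 4:
  Power in each resistor, P = (ΔV)²/R:
    P_R1 = (9 - 2.071)²/5100 = 0.009414 W
    P_R2 = (2.071 - 0)²/1600 = 0.00268 W
    P_R3 = (2.071 - 1.743)²/5100 = 0.0000211 W
    P_R4 = (1.743 - 0.5853)²/18000 = 0.00007445 W
    P_R5 = (0.5853 - 0)²/9100 = 0.00003764 W
  P_total = P_R1 + P_R2 + P_R3 + P_R4 + P_R5 = 0.01223 W

Final answers:
1. V_2 = 1.743 V
2. I_R1 = 0.001359 A
3. P_R3 = 2.11e-05 W
4. P_total = 0.01223 W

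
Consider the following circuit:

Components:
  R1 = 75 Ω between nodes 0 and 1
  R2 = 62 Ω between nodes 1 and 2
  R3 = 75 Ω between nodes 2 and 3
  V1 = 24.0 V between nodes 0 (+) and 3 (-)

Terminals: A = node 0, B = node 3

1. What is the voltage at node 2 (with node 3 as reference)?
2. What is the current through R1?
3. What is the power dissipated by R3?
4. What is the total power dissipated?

Nodal analysis, taking node 3 as the 0 V reference.
Source V1 fixes V_0 = 24 V.
KCL at each unknown node (sum of currents leaving = 0; resistances in Ω):
  Node 1: (V_1 - 24)/75 + (V_1 - V_2)/62 = 0
  Node 2: (V_2 - V_1)/62 + (V_2 - 0)/75 = 0
Collecting terms (coefficients in siemens):
  0.02946·V_1 - 0.01613·V_2 = 0.32
  0.02946·V_2 - 0.01613·V_1 = 0
Determinant D = (0.02946)(0.02946) - (-0.01613)(-0.01613) = 0.0006079
V_1 = [(0.32)(0.02946) - (-0.01613)(0)]/D = 15.51 V
V_2 = [(0.02946)(0) - (0.32)(-0.01613)]/D = 8.491 V
Part 1:
  Read off the nodal solution: V_2 = 8.491 V
Part 2:
  I_R1 = (V_0 - V_1)/R1 = (24 - 15.51)/75 = 0.1132 A
  Magnitude: I_R1 = 0.1132 A
Part 3:
  I_R3 = (V_2 - V_3)/R3 = (8.491 - 0)/75 = 0.1132 A
  P_R3 = I_R3² × R3 = (0.1132)² × 75 = 0.9612 W
Part 4:
  Power in each resistor, P = (ΔV)²/R:
    P_R1 = (24 - 15.51)²/75 = 0.9612 W
    P_R2 = (15.51 - 8.491)²/62 = 0.7946 W
    P_R3 = (8.491 - 0)²/75 = 0.9612 W
  P_total = P_R1 + P_R2 + P_R3 = 2.717 W

Final answers:
1. V_2 = 8.491 V
2. I_R1 = 0.1132 A
3. P_R3 = 0.9612 W
4. P_total = 2.717 W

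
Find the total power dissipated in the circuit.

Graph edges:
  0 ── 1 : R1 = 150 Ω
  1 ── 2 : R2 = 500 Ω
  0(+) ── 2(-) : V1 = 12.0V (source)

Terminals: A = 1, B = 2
Nodal analysis, taking node 2 as the 0 V reference.
Source V1 fixes V_0 = 12 V.
KCL at each unknown node (sum of currents leaving = 0; resistances in Ω):
  Node 1: (V_1 - 12)/150 + (V_1 - 0)/500 = 0
Collecting terms: 0.008667 × V_1 = 0.08  =>  V_1 = 9.231 V
Power in each resistor, P = (ΔV)²/R:
  P_R1 = (12 - 9.231)²/150 = 0.05112 W
  P_R2 = (9.231 - 0)²/500 = 0.1704 W
P_total = P_R1 + P_R2 = 0.2215 W

Final answer: 0.2215 W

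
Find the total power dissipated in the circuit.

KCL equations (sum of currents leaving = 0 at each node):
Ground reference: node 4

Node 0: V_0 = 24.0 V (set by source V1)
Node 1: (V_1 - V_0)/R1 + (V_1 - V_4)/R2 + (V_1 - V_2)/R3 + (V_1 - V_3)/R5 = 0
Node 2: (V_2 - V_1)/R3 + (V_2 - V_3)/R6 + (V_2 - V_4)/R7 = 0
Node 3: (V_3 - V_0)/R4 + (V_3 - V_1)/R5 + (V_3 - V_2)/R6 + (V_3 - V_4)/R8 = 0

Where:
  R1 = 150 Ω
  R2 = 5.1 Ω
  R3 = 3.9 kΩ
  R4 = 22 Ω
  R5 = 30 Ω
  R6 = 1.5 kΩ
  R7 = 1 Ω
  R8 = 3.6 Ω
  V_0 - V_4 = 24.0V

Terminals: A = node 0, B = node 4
Nodal analysis, taking node 4 as the 0 V reference.
Source V1 fixes V_0 = 24 V.
KCL at each unknown node (sum of currents leaving = 0; resistances in Ω):
  Node 1: (V_1 - 24)/150 + (V_1 - 0)/5.1 + (V_1 - V_2)/3900 + (V_1 - V_3)/30 = 0
  Node 2: (V_2 - V_1)/3900 + (V_2 - V_3)/1500 + (V_2 - 0)/1 = 0
  Node 3: (V_3 - 24)/22 + (V_3 - V_1)/30 + (V_3 - V_2)/1500 + (V_3 - 0)/3.6 = 0
Collecting terms (coefficients in siemens):
  0.2363·V_1 - 0.0002564·V_2 - 0.03333·V_3 = 0.16
  1.001·V_2 - 0.0002564·V_1 - 0.0006667·V_3 = 0
  0.3572·V_3 - 0.03333·V_1 - 0.0006667·V_2 = 1.091
Solving these 3 simultaneous equations (Gaussian elimination) gives:
  V_1 = 1.122 V, V_2 = 0.002391 V, V_3 = 3.159 V
Power in each resistor, P = (ΔV)²/R:
  P_R1 = (24 - 1.122)²/150 = 3.489 W
  P_R2 = (1.122 - 0)²/5.1 = 0.2471 W
  P_R3 = (1.122 - 0.002391)²/3900 = 0.0003217 W
  P_R4 = (24 - 3.159)²/22 = 19.74 W
  P_R5 = (1.122 - 3.159)²/30 = 0.1382 W
  P_R6 = (0.002391 - 3.159)²/1500 = 0.006641 W
  P_R7 = (0.002391 - 0)²/1 = 0.000005718 W
  P_R8 = (3.159 - 0)²/3.6 = 2.771 W
P_total = P_R1 + P_R2 + P_R3 + P_R4 + P_R5 + P_R6 + P_R7 + P_R8 = 26.4 W

Final answer: 26.4 W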